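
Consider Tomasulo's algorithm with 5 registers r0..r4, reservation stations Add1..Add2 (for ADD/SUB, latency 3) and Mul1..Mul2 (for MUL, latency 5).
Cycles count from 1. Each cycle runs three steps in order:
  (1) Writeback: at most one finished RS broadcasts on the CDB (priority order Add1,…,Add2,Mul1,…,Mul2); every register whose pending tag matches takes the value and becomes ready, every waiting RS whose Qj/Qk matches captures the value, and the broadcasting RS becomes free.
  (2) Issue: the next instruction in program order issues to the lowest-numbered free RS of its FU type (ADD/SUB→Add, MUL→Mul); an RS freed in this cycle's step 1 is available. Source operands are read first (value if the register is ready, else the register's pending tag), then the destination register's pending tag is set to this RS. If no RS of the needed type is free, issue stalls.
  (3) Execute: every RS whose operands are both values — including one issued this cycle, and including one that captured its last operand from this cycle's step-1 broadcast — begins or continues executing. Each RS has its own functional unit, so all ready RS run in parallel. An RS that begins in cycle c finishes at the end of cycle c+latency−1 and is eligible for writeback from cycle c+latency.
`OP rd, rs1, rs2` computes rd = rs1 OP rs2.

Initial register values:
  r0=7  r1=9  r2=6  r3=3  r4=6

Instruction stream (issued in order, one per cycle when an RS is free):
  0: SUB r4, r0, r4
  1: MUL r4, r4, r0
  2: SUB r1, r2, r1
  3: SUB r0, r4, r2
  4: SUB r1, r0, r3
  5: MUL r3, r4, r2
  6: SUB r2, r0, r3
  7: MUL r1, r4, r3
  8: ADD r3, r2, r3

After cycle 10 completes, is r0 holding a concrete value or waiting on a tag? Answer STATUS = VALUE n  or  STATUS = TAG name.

STATUS = TAG Add1

  c1: issue SUB r4<-Add1  regs: r0:7,r1:9,r2:6,r3:3,r4:Add1
  c2: issue MUL r4<-Mul1  regs: r0:7,r1:9,r2:6,r3:3,r4:Mul1
  c3: issue SUB r1<-Add2  regs: r0:7,r1:Add2,r2:6,r3:3,r4:Mul1
  c4: CDB Add1=1; issue SUB r0<-Add1  regs: r0:Add1,r1:Add2,r2:6,r3:3,r4:Mul1
  c5: stall  regs: r0:Add1,r1:Add2,r2:6,r3:3,r4:Mul1
  c6: CDB Add2=-3; issue SUB r1<-Add2  regs: r0:Add1,r1:Add2,r2:6,r3:3,r4:Mul1
  c7: issue MUL r3<-Mul2  regs: r0:Add1,r1:Add2,r2:6,r3:Mul2,r4:Mul1
  c8: stall  regs: r0:Add1,r1:Add2,r2:6,r3:Mul2,r4:Mul1
  c9: CDB Mul1=7; stall  regs: r0:Add1,r1:Add2,r2:6,r3:Mul2,r4:7
  c10: stall  regs: r0:Add1,r1:Add2,r2:6,r3:Mul2,r4:7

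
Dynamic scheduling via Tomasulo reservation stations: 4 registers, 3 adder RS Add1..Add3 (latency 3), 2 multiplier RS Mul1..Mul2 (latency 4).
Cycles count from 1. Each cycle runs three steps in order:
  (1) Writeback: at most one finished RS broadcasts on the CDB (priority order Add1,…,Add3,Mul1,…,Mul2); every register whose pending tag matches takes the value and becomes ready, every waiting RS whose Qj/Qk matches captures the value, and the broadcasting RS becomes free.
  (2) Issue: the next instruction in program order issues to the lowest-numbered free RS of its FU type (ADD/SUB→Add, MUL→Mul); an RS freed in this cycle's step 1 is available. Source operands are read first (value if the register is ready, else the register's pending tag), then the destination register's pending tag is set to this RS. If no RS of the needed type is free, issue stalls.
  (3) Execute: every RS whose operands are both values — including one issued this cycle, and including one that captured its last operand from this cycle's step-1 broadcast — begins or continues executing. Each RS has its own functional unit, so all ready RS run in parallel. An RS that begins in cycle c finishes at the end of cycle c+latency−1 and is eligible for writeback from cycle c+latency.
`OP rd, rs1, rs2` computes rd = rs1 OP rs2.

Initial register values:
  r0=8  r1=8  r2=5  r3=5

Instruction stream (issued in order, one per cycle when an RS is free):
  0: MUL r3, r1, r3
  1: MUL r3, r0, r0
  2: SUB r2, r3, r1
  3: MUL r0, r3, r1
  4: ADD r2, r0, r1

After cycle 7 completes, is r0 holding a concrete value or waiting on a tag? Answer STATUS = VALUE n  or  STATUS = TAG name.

  c1: issue MUL r3<-Mul1  regs: r0:8,r1:8,r2:5,r3:Mul1
  c2: issue MUL r3<-Mul2  regs: r0:8,r1:8,r2:5,r3:Mul2
  c3: issue SUB r2<-Add1  regs: r0:8,r1:8,r2:Add1,r3:Mul2
  c4: stall  regs: r0:8,r1:8,r2:Add1,r3:Mul2
  c5: CDB Mul1=40; issue MUL r0<-Mul1  regs: r0:Mul1,r1:8,r2:Add1,r3:Mul2
  c6: CDB Mul2=64; issue ADD r2<-Add2  regs: r0:Mul1,r1:8,r2:Add2,r3:64
  c7: -  regs: r0:Mul1,r1:8,r2:Add2,r3:64

STATUS = TAG Mul1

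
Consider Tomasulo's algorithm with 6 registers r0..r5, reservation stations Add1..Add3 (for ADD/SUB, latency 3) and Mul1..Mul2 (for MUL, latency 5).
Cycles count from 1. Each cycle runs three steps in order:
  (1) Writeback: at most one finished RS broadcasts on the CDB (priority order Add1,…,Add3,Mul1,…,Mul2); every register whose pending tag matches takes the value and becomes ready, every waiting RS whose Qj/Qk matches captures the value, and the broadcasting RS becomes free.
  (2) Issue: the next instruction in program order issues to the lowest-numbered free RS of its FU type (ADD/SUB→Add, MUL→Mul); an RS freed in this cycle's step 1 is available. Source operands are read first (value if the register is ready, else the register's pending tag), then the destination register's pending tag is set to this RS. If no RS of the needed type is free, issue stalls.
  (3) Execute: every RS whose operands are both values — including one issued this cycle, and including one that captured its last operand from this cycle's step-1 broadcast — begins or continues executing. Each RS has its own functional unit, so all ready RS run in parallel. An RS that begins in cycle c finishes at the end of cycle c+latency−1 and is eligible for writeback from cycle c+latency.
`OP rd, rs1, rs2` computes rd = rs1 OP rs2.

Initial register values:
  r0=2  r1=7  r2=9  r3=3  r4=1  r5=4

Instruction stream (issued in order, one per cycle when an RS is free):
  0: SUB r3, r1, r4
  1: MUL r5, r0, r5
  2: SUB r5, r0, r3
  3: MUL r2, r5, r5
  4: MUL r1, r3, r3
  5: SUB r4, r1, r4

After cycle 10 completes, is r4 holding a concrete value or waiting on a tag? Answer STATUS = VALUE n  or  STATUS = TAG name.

STATUS = TAG Add1

c1: issue SUB r3<-Add1 | r0:2,r1:7,r2:9,r3:Add1,r4:1,r5:4
c2: issue MUL r5<-Mul1 | r0:2,r1:7,r2:9,r3:Add1,r4:1,r5:Mul1
c3: issue SUB r5<-Add2 | r0:2,r1:7,r2:9,r3:Add1,r4:1,r5:Add2
c4: CDB Add1=6; issue MUL r2<-Mul2 | r0:2,r1:7,r2:Mul2,r3:6,r4:1,r5:Add2
c5: stall | r0:2,r1:7,r2:Mul2,r3:6,r4:1,r5:Add2
c6: stall | r0:2,r1:7,r2:Mul2,r3:6,r4:1,r5:Add2
c7: CDB Add2=-4; stall | r0:2,r1:7,r2:Mul2,r3:6,r4:1,r5:-4
c8: CDB Mul1=8; issue MUL r1<-Mul1 | r0:2,r1:Mul1,r2:Mul2,r3:6,r4:1,r5:-4
c9: issue SUB r4<-Add1 | r0:2,r1:Mul1,r2:Mul2,r3:6,r4:Add1,r5:-4
c10: - | r0:2,r1:Mul1,r2:Mul2,r3:6,r4:Add1,r5:-4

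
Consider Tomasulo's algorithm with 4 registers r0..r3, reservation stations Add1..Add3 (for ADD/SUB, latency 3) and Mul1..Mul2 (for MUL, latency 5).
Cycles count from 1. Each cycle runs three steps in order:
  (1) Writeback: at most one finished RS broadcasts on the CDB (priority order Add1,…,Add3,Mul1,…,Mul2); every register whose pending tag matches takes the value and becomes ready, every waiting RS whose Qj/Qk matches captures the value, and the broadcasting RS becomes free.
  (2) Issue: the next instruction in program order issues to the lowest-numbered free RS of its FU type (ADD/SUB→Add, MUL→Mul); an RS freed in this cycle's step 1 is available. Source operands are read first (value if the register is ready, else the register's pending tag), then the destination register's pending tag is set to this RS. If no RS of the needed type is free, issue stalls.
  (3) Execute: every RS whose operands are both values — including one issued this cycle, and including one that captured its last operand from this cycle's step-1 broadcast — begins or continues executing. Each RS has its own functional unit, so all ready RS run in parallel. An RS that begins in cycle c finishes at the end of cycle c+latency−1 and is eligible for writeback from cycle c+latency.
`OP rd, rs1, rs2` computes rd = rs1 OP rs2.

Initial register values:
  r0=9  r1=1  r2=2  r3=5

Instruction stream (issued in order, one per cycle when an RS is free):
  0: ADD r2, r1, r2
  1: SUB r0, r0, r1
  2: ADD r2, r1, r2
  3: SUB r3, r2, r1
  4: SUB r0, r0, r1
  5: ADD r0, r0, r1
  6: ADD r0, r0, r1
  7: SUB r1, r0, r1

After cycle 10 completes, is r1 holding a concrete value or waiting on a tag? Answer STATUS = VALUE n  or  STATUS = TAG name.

STATUS = TAG Add1

  c1: issue ADD r2<-Add1  regs: r0:9,r1:1,r2:Add1,r3:5
  c2: issue SUB r0<-Add2  regs: r0:Add2,r1:1,r2:Add1,r3:5
  c3: issue ADD r2<-Add3  regs: r0:Add2,r1:1,r2:Add3,r3:5
  c4: CDB Add1=3; issue SUB r3<-Add1  regs: r0:Add2,r1:1,r2:Add3,r3:Add1
  c5: CDB Add2=8; issue SUB r0<-Add2  regs: r0:Add2,r1:1,r2:Add3,r3:Add1
  c6: stall  regs: r0:Add2,r1:1,r2:Add3,r3:Add1
  c7: CDB Add3=4; issue ADD r0<-Add3  regs: r0:Add3,r1:1,r2:4,r3:Add1
  c8: CDB Add2=7; issue ADD r0<-Add2  regs: r0:Add2,r1:1,r2:4,r3:Add1
  c9: stall  regs: r0:Add2,r1:1,r2:4,r3:Add1
  c10: CDB Add1=3; issue SUB r1<-Add1  regs: r0:Add2,r1:Add1,r2:4,r3:3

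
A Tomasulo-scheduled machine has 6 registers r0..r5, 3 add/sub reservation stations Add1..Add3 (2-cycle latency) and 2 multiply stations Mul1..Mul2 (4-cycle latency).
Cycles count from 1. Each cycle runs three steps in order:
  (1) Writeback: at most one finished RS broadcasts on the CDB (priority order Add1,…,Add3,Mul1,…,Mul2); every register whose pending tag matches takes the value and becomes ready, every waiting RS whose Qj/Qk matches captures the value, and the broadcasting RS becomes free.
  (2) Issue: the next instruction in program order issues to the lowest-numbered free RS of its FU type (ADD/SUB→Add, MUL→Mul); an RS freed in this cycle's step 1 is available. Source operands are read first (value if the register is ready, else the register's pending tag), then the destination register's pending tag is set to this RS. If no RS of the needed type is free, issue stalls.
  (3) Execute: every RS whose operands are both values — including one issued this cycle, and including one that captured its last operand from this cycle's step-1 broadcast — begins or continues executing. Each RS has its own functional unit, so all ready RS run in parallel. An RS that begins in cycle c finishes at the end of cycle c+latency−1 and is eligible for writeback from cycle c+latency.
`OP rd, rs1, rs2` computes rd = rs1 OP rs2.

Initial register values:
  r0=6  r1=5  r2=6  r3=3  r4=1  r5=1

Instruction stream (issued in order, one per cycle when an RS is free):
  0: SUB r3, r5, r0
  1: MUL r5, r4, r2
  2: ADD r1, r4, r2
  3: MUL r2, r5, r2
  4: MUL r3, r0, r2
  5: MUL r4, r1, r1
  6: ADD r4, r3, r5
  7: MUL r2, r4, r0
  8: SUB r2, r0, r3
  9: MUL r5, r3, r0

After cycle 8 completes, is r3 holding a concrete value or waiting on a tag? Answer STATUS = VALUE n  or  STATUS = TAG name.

c1: issue SUB r3<-Add1 | r0:6,r1:5,r2:6,r3:Add1,r4:1,r5:1
c2: issue MUL r5<-Mul1 | r0:6,r1:5,r2:6,r3:Add1,r4:1,r5:Mul1
c3: CDB Add1=-5; issue ADD r1<-Add1 | r0:6,r1:Add1,r2:6,r3:-5,r4:1,r5:Mul1
c4: issue MUL r2<-Mul2 | r0:6,r1:Add1,r2:Mul2,r3:-5,r4:1,r5:Mul1
c5: CDB Add1=7; stall | r0:6,r1:7,r2:Mul2,r3:-5,r4:1,r5:Mul1
c6: CDB Mul1=6; issue MUL r3<-Mul1 | r0:6,r1:7,r2:Mul2,r3:Mul1,r4:1,r5:6
c7: stall | r0:6,r1:7,r2:Mul2,r3:Mul1,r4:1,r5:6
c8: stall | r0:6,r1:7,r2:Mul2,r3:Mul1,r4:1,r5:6

STATUS = TAG Mul1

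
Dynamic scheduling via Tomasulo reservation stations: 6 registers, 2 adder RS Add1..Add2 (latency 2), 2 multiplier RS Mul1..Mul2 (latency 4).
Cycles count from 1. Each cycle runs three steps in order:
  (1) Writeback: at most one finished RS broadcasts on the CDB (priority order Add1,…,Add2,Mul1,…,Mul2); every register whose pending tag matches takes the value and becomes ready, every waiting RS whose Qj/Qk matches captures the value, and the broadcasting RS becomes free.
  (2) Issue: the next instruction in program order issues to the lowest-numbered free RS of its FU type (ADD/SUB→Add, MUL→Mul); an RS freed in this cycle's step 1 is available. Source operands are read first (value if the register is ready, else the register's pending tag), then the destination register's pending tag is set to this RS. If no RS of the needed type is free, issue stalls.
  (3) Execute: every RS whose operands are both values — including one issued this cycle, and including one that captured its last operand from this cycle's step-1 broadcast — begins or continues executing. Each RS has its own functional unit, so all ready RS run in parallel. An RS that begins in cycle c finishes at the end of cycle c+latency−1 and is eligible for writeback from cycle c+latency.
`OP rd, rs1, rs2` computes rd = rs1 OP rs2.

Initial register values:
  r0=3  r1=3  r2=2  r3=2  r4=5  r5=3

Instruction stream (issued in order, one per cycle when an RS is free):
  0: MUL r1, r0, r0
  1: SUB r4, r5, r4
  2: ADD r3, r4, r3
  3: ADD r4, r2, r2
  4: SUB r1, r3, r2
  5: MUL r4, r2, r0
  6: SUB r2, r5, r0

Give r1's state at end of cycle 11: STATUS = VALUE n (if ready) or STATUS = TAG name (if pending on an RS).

STATUS = VALUE -2

cycle 1: issue MUL r1<-Mul1 // r0:3,r1:Mul1,r2:2,r3:2,r4:5,r5:3
cycle 2: issue SUB r4<-Add1 // r0:3,r1:Mul1,r2:2,r3:2,r4:Add1,r5:3
cycle 3: issue ADD r3<-Add2 // r0:3,r1:Mul1,r2:2,r3:Add2,r4:Add1,r5:3
cycle 4: CDB Add1=-2; issue ADD r4<-Add1 // r0:3,r1:Mul1,r2:2,r3:Add2,r4:Add1,r5:3
cycle 5: CDB Mul1=9; stall // r0:3,r1:9,r2:2,r3:Add2,r4:Add1,r5:3
cycle 6: CDB Add1=4; issue SUB r1<-Add1 // r0:3,r1:Add1,r2:2,r3:Add2,r4:4,r5:3
cycle 7: CDB Add2=0; issue MUL r4<-Mul1 // r0:3,r1:Add1,r2:2,r3:0,r4:Mul1,r5:3
cycle 8: issue SUB r2<-Add2 // r0:3,r1:Add1,r2:Add2,r3:0,r4:Mul1,r5:3
cycle 9: CDB Add1=-2 // r0:3,r1:-2,r2:Add2,r3:0,r4:Mul1,r5:3
cycle 10: CDB Add2=0 // r0:3,r1:-2,r2:0,r3:0,r4:Mul1,r5:3
cycle 11: CDB Mul1=6 // r0:3,r1:-2,r2:0,r3:0,r4:6,r5:3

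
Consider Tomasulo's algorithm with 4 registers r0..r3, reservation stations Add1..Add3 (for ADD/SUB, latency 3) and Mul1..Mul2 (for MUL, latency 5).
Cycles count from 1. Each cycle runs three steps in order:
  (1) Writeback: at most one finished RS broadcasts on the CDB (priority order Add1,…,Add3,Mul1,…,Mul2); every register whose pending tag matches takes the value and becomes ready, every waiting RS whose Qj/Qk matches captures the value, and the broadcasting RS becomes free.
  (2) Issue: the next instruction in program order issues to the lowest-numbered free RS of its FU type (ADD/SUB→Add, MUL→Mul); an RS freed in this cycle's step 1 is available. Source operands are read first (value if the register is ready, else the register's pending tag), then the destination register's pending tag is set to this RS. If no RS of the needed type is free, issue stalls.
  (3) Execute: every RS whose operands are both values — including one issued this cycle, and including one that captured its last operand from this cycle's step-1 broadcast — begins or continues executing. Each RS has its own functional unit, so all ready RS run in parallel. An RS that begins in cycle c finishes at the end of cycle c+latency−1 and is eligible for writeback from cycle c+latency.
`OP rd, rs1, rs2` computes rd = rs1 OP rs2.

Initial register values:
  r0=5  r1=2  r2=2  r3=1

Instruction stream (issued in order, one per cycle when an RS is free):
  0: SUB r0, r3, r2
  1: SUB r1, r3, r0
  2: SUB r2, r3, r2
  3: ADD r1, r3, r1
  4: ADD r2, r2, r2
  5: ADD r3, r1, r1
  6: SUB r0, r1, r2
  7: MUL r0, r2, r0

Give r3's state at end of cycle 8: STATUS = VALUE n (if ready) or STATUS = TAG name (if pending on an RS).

STATUS = TAG Add2

cycle 1: issue SUB r0<-Add1 // r0:Add1,r1:2,r2:2,r3:1
cycle 2: issue SUB r1<-Add2 // r0:Add1,r1:Add2,r2:2,r3:1
cycle 3: issue SUB r2<-Add3 // r0:Add1,r1:Add2,r2:Add3,r3:1
cycle 4: CDB Add1=-1; issue ADD r1<-Add1 // r0:-1,r1:Add1,r2:Add3,r3:1
cycle 5: stall // r0:-1,r1:Add1,r2:Add3,r3:1
cycle 6: CDB Add3=-1; issue ADD r2<-Add3 // r0:-1,r1:Add1,r2:Add3,r3:1
cycle 7: CDB Add2=2; issue ADD r3<-Add2 // r0:-1,r1:Add1,r2:Add3,r3:Add2
cycle 8: stall // r0:-1,r1:Add1,r2:Add3,r3:Add2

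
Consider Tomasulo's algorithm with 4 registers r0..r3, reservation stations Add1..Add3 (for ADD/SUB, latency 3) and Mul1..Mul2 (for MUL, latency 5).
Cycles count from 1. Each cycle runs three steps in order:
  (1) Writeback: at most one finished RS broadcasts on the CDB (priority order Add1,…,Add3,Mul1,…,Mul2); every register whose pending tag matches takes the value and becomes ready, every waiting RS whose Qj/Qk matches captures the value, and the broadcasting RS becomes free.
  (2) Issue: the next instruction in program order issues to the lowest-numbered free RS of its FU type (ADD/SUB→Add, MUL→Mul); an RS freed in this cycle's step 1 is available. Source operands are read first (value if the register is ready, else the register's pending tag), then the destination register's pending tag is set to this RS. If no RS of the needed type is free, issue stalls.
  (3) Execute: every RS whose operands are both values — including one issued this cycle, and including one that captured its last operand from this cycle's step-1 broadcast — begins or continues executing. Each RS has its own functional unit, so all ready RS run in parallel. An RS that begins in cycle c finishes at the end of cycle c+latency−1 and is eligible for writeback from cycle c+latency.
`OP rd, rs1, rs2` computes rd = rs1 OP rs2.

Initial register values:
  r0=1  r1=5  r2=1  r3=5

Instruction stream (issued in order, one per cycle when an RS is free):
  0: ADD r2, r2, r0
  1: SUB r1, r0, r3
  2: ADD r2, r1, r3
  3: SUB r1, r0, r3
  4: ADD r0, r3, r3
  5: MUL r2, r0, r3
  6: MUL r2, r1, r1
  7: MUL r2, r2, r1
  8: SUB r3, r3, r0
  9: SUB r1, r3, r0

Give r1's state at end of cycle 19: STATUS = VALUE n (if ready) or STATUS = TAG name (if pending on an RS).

cycle 1: issue ADD r2<-Add1 // r0:1,r1:5,r2:Add1,r3:5
cycle 2: issue SUB r1<-Add2 // r0:1,r1:Add2,r2:Add1,r3:5
cycle 3: issue ADD r2<-Add3 // r0:1,r1:Add2,r2:Add3,r3:5
cycle 4: CDB Add1=2; issue SUB r1<-Add1 // r0:1,r1:Add1,r2:Add3,r3:5
cycle 5: CDB Add2=-4; issue ADD r0<-Add2 // r0:Add2,r1:Add1,r2:Add3,r3:5
cycle 6: issue MUL r2<-Mul1 // r0:Add2,r1:Add1,r2:Mul1,r3:5
cycle 7: CDB Add1=-4; issue MUL r2<-Mul2 // r0:Add2,r1:-4,r2:Mul2,r3:5
cycle 8: CDB Add2=10; stall // r0:10,r1:-4,r2:Mul2,r3:5
cycle 9: CDB Add3=1; stall // r0:10,r1:-4,r2:Mul2,r3:5
cycle 10: stall // r0:10,r1:-4,r2:Mul2,r3:5
cycle 11: stall // r0:10,r1:-4,r2:Mul2,r3:5
cycle 12: CDB Mul2=16; issue MUL r2<-Mul2 // r0:10,r1:-4,r2:Mul2,r3:5
cycle 13: CDB Mul1=50; issue SUB r3<-Add1 // r0:10,r1:-4,r2:Mul2,r3:Add1
cycle 14: issue SUB r1<-Add2 // r0:10,r1:Add2,r2:Mul2,r3:Add1
cycle 15: - // r0:10,r1:Add2,r2:Mul2,r3:Add1
cycle 16: CDB Add1=-5 // r0:10,r1:Add2,r2:Mul2,r3:-5
cycle 17: CDB Mul2=-64 // r0:10,r1:Add2,r2:-64,r3:-5
cycle 18: - // r0:10,r1:Add2,r2:-64,r3:-5
cycle 19: CDB Add2=-15 // r0:10,r1:-15,r2:-64,r3:-5

STATUS = VALUE -15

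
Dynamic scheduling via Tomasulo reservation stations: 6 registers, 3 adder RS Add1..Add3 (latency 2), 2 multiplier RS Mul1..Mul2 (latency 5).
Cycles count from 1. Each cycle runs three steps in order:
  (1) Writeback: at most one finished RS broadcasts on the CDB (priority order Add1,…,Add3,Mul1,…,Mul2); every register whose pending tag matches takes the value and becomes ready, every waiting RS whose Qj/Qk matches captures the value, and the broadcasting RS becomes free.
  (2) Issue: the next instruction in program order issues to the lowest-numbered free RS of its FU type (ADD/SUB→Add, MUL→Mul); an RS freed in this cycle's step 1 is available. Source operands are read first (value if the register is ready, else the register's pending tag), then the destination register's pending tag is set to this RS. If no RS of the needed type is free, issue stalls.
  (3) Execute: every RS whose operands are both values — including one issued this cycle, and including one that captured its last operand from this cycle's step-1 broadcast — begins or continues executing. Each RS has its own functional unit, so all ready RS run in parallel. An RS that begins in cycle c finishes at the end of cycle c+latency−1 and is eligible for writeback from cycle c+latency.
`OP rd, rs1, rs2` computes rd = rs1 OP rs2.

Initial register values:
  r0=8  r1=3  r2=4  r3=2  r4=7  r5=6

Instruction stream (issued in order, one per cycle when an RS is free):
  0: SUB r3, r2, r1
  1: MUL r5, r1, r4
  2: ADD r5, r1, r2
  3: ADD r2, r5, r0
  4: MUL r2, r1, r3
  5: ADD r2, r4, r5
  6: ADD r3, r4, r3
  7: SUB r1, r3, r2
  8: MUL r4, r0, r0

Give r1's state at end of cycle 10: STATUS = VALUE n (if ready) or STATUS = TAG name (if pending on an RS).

  c1: issue SUB r3<-Add1  regs: r0:8,r1:3,r2:4,r3:Add1,r4:7,r5:6
  c2: issue MUL r5<-Mul1  regs: r0:8,r1:3,r2:4,r3:Add1,r4:7,r5:Mul1
  c3: CDB Add1=1; issue ADD r5<-Add1  regs: r0:8,r1:3,r2:4,r3:1,r4:7,r5:Add1
  c4: issue ADD r2<-Add2  regs: r0:8,r1:3,r2:Add2,r3:1,r4:7,r5:Add1
  c5: CDB Add1=7; issue MUL r2<-Mul2  regs: r0:8,r1:3,r2:Mul2,r3:1,r4:7,r5:7
  c6: issue ADD r2<-Add1  regs: r0:8,r1:3,r2:Add1,r3:1,r4:7,r5:7
  c7: CDB Add2=15; issue ADD r3<-Add2  regs: r0:8,r1:3,r2:Add1,r3:Add2,r4:7,r5:7
  c8: CDB Add1=14; issue SUB r1<-Add1  regs: r0:8,r1:Add1,r2:14,r3:Add2,r4:7,r5:7
  c9: CDB Add2=8; stall  regs: r0:8,r1:Add1,r2:14,r3:8,r4:7,r5:7
  c10: CDB Mul1=21; issue MUL r4<-Mul1  regs: r0:8,r1:Add1,r2:14,r3:8,r4:Mul1,r5:7

STATUS = TAG Add1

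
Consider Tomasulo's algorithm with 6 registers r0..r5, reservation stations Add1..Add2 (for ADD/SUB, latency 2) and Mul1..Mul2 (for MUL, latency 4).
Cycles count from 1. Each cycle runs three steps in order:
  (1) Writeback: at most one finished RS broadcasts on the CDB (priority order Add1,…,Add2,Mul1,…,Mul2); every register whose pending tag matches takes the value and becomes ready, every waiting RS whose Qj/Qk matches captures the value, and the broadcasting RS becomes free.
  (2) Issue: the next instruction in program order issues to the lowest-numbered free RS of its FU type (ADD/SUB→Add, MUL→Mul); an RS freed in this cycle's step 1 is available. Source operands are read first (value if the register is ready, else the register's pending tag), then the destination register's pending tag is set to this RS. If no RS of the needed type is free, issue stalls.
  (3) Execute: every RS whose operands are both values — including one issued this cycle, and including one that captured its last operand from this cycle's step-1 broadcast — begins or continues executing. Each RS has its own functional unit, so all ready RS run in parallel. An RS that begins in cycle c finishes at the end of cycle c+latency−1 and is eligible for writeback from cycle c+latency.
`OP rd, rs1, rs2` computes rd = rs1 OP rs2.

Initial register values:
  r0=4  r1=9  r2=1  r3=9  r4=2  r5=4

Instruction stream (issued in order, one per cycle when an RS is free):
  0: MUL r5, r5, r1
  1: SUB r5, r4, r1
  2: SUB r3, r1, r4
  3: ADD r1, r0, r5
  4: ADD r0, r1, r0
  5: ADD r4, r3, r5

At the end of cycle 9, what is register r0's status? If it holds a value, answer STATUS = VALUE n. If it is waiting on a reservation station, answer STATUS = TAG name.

cycle 1: issue MUL r5<-Mul1 // r0:4,r1:9,r2:1,r3:9,r4:2,r5:Mul1
cycle 2: issue SUB r5<-Add1 // r0:4,r1:9,r2:1,r3:9,r4:2,r5:Add1
cycle 3: issue SUB r3<-Add2 // r0:4,r1:9,r2:1,r3:Add2,r4:2,r5:Add1
cycle 4: CDB Add1=-7; issue ADD r1<-Add1 // r0:4,r1:Add1,r2:1,r3:Add2,r4:2,r5:-7
cycle 5: CDB Add2=7; issue ADD r0<-Add2 // r0:Add2,r1:Add1,r2:1,r3:7,r4:2,r5:-7
cycle 6: CDB Add1=-3; issue ADD r4<-Add1 // r0:Add2,r1:-3,r2:1,r3:7,r4:Add1,r5:-7
cycle 7: CDB Mul1=36 // r0:Add2,r1:-3,r2:1,r3:7,r4:Add1,r5:-7
cycle 8: CDB Add1=0 // r0:Add2,r1:-3,r2:1,r3:7,r4:0,r5:-7
cycle 9: CDB Add2=1 // r0:1,r1:-3,r2:1,r3:7,r4:0,r5:-7

STATUS = VALUE 1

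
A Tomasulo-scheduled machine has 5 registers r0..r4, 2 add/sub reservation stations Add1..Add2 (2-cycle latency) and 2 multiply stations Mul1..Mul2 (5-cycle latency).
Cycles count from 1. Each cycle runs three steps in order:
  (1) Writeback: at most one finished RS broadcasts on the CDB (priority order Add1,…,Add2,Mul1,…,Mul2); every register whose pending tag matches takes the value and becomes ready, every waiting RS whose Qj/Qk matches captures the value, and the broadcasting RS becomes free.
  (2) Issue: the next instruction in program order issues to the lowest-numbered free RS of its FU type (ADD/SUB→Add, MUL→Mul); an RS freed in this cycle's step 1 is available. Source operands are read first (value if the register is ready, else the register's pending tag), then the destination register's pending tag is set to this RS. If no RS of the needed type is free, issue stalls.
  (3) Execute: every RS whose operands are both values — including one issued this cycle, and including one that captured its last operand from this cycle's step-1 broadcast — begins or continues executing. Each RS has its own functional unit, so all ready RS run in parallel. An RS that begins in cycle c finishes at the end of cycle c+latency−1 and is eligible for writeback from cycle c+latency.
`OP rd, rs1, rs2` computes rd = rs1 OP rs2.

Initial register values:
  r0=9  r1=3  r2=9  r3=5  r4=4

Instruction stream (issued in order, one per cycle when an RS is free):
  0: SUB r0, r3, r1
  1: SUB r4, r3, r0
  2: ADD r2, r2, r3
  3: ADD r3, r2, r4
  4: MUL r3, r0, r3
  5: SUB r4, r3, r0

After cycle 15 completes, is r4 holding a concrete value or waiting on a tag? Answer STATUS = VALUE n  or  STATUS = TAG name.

STATUS = VALUE 32

c1: issue SUB r0<-Add1 | r0:Add1,r1:3,r2:9,r3:5,r4:4
c2: issue SUB r4<-Add2 | r0:Add1,r1:3,r2:9,r3:5,r4:Add2
c3: CDB Add1=2; issue ADD r2<-Add1 | r0:2,r1:3,r2:Add1,r3:5,r4:Add2
c4: stall | r0:2,r1:3,r2:Add1,r3:5,r4:Add2
c5: CDB Add1=14; issue ADD r3<-Add1 | r0:2,r1:3,r2:14,r3:Add1,r4:Add2
c6: CDB Add2=3; issue MUL r3<-Mul1 | r0:2,r1:3,r2:14,r3:Mul1,r4:3
c7: issue SUB r4<-Add2 | r0:2,r1:3,r2:14,r3:Mul1,r4:Add2
c8: CDB Add1=17 | r0:2,r1:3,r2:14,r3:Mul1,r4:Add2
c9: - | r0:2,r1:3,r2:14,r3:Mul1,r4:Add2
c10: - | r0:2,r1:3,r2:14,r3:Mul1,r4:Add2
c11: - | r0:2,r1:3,r2:14,r3:Mul1,r4:Add2
c12: - | r0:2,r1:3,r2:14,r3:Mul1,r4:Add2
c13: CDB Mul1=34 | r0:2,r1:3,r2:14,r3:34,r4:Add2
c14: - | r0:2,r1:3,r2:14,r3:34,r4:Add2
c15: CDB Add2=32 | r0:2,r1:3,r2:14,r3:34,r4:32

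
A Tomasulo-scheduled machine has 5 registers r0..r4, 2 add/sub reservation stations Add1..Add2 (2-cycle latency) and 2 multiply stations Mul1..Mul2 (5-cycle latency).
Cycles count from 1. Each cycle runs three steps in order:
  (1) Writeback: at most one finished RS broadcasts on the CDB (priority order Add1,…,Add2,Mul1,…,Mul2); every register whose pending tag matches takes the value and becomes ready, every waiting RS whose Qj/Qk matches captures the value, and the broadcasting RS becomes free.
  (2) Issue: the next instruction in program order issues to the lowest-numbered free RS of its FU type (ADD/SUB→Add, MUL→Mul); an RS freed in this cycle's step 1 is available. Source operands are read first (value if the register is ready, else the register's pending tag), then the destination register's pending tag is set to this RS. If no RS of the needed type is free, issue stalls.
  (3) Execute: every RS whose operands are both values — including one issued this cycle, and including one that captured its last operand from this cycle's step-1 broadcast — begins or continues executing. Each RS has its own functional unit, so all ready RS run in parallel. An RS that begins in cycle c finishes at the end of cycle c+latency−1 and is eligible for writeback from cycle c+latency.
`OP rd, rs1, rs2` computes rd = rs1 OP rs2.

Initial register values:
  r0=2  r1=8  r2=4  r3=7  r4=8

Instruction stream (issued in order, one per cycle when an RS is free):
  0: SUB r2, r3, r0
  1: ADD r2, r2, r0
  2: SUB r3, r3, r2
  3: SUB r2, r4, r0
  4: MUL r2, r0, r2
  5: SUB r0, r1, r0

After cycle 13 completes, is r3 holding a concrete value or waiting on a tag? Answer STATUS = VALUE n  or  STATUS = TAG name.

  c1: issue SUB r2<-Add1  regs: r0:2,r1:8,r2:Add1,r3:7,r4:8
  c2: issue ADD r2<-Add2  regs: r0:2,r1:8,r2:Add2,r3:7,r4:8
  c3: CDB Add1=5; issue SUB r3<-Add1  regs: r0:2,r1:8,r2:Add2,r3:Add1,r4:8
  c4: stall  regs: r0:2,r1:8,r2:Add2,r3:Add1,r4:8
  c5: CDB Add2=7; issue SUB r2<-Add2  regs: r0:2,r1:8,r2:Add2,r3:Add1,r4:8
  c6: issue MUL r2<-Mul1  regs: r0:2,r1:8,r2:Mul1,r3:Add1,r4:8
  c7: CDB Add1=0; issue SUB r0<-Add1  regs: r0:Add1,r1:8,r2:Mul1,r3:0,r4:8
  c8: CDB Add2=6  regs: r0:Add1,r1:8,r2:Mul1,r3:0,r4:8
  c9: CDB Add1=6  regs: r0:6,r1:8,r2:Mul1,r3:0,r4:8
  c10: -  regs: r0:6,r1:8,r2:Mul1,r3:0,r4:8
  c11: -  regs: r0:6,r1:8,r2:Mul1,r3:0,r4:8
  c12: -  regs: r0:6,r1:8,r2:Mul1,r3:0,r4:8
  c13: CDB Mul1=12  regs: r0:6,r1:8,r2:12,r3:0,r4:8

STATUS = VALUE 0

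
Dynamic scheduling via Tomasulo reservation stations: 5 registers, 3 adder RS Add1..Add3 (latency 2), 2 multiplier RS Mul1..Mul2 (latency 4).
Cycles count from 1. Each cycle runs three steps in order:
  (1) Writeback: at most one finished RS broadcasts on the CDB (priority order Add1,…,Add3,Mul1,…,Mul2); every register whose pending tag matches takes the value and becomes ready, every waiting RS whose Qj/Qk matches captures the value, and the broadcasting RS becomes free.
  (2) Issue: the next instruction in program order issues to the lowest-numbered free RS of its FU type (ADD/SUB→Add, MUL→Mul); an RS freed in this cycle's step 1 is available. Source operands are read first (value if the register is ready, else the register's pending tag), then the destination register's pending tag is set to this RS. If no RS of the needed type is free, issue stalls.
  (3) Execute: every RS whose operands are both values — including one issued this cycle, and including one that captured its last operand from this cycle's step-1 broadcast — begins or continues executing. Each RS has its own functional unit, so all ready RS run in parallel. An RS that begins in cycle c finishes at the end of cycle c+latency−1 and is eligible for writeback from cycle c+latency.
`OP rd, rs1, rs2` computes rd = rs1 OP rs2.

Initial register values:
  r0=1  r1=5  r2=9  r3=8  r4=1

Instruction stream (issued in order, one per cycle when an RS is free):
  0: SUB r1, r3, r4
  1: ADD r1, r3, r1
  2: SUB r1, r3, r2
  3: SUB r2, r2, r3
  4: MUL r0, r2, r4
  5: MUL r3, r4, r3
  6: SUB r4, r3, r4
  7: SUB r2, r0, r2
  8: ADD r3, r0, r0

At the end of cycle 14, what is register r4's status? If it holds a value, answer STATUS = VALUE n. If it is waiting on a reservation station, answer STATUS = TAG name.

  c1: issue SUB r1<-Add1  regs: r0:1,r1:Add1,r2:9,r3:8,r4:1
  c2: issue ADD r1<-Add2  regs: r0:1,r1:Add2,r2:9,r3:8,r4:1
  c3: CDB Add1=7; issue SUB r1<-Add1  regs: r0:1,r1:Add1,r2:9,r3:8,r4:1
  c4: issue SUB r2<-Add3  regs: r0:1,r1:Add1,r2:Add3,r3:8,r4:1
  c5: CDB Add1=-1; issue MUL r0<-Mul1  regs: r0:Mul1,r1:-1,r2:Add3,r3:8,r4:1
  c6: CDB Add2=15; issue MUL r3<-Mul2  regs: r0:Mul1,r1:-1,r2:Add3,r3:Mul2,r4:1
  c7: CDB Add3=1; issue SUB r4<-Add1  regs: r0:Mul1,r1:-1,r2:1,r3:Mul2,r4:Add1
  c8: issue SUB r2<-Add2  regs: r0:Mul1,r1:-1,r2:Add2,r3:Mul2,r4:Add1
  c9: issue ADD r3<-Add3  regs: r0:Mul1,r1:-1,r2:Add2,r3:Add3,r4:Add1
  c10: CDB Mul2=8  regs: r0:Mul1,r1:-1,r2:Add2,r3:Add3,r4:Add1
  c11: CDB Mul1=1  regs: r0:1,r1:-1,r2:Add2,r3:Add3,r4:Add1
  c12: CDB Add1=7  regs: r0:1,r1:-1,r2:Add2,r3:Add3,r4:7
  c13: CDB Add2=0  regs: r0:1,r1:-1,r2:0,r3:Add3,r4:7
  c14: CDB Add3=2  regs: r0:1,r1:-1,r2:0,r3:2,r4:7

STATUS = VALUE 7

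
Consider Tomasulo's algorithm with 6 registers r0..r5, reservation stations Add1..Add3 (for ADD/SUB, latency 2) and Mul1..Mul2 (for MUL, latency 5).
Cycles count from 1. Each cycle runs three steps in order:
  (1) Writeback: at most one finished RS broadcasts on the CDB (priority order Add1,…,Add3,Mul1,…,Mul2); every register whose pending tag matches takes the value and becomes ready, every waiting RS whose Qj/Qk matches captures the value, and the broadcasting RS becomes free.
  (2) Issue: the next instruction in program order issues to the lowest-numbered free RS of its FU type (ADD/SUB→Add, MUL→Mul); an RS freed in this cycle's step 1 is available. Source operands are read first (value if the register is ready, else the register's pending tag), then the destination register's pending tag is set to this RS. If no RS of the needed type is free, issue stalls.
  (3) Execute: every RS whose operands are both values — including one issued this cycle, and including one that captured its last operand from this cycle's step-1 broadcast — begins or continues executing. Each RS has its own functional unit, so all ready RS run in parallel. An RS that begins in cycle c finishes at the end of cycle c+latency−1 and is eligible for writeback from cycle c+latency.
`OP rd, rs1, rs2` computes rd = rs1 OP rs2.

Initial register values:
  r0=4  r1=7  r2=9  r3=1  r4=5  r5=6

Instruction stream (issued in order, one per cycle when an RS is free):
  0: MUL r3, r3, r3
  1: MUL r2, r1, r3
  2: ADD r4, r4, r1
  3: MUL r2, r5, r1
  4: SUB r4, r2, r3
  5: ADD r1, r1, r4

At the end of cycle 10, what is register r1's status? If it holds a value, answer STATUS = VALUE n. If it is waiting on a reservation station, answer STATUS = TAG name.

c1: issue MUL r3<-Mul1 | r0:4,r1:7,r2:9,r3:Mul1,r4:5,r5:6
c2: issue MUL r2<-Mul2 | r0:4,r1:7,r2:Mul2,r3:Mul1,r4:5,r5:6
c3: issue ADD r4<-Add1 | r0:4,r1:7,r2:Mul2,r3:Mul1,r4:Add1,r5:6
c4: stall | r0:4,r1:7,r2:Mul2,r3:Mul1,r4:Add1,r5:6
c5: CDB Add1=12; stall | r0:4,r1:7,r2:Mul2,r3:Mul1,r4:12,r5:6
c6: CDB Mul1=1; issue MUL r2<-Mul1 | r0:4,r1:7,r2:Mul1,r3:1,r4:12,r5:6
c7: issue SUB r4<-Add1 | r0:4,r1:7,r2:Mul1,r3:1,r4:Add1,r5:6
c8: issue ADD r1<-Add2 | r0:4,r1:Add2,r2:Mul1,r3:1,r4:Add1,r5:6
c9: - | r0:4,r1:Add2,r2:Mul1,r3:1,r4:Add1,r5:6
c10: - | r0:4,r1:Add2,r2:Mul1,r3:1,r4:Add1,r5:6

STATUS = TAG Add2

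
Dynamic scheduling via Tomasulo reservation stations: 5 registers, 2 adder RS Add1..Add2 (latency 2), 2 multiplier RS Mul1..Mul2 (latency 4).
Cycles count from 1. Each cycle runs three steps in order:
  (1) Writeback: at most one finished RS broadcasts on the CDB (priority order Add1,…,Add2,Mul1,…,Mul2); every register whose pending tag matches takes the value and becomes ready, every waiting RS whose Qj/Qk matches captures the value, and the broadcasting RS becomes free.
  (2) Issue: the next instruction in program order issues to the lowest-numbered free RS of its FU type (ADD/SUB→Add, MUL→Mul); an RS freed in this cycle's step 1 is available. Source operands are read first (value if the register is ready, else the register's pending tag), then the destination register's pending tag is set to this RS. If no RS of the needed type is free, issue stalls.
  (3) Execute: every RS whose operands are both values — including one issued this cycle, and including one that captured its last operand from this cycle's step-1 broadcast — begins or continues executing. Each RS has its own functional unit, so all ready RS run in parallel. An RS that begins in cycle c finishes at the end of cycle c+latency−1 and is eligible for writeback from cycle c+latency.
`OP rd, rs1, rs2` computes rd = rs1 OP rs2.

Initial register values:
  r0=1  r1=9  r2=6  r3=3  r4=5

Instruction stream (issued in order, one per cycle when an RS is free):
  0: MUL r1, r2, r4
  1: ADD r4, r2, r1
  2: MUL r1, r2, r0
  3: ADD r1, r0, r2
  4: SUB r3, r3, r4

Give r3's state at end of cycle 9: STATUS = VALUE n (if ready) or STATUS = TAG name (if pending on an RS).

STATUS = VALUE -33

  c1: issue MUL r1<-Mul1  regs: r0:1,r1:Mul1,r2:6,r3:3,r4:5
  c2: issue ADD r4<-Add1  regs: r0:1,r1:Mul1,r2:6,r3:3,r4:Add1
  c3: issue MUL r1<-Mul2  regs: r0:1,r1:Mul2,r2:6,r3:3,r4:Add1
  c4: issue ADD r1<-Add2  regs: r0:1,r1:Add2,r2:6,r3:3,r4:Add1
  c5: CDB Mul1=30; stall  regs: r0:1,r1:Add2,r2:6,r3:3,r4:Add1
  c6: CDB Add2=7; issue SUB r3<-Add2  regs: r0:1,r1:7,r2:6,r3:Add2,r4:Add1
  c7: CDB Add1=36  regs: r0:1,r1:7,r2:6,r3:Add2,r4:36
  c8: CDB Mul2=6  regs: r0:1,r1:7,r2:6,r3:Add2,r4:36
  c9: CDB Add2=-33  regs: r0:1,r1:7,r2:6,r3:-33,r4:36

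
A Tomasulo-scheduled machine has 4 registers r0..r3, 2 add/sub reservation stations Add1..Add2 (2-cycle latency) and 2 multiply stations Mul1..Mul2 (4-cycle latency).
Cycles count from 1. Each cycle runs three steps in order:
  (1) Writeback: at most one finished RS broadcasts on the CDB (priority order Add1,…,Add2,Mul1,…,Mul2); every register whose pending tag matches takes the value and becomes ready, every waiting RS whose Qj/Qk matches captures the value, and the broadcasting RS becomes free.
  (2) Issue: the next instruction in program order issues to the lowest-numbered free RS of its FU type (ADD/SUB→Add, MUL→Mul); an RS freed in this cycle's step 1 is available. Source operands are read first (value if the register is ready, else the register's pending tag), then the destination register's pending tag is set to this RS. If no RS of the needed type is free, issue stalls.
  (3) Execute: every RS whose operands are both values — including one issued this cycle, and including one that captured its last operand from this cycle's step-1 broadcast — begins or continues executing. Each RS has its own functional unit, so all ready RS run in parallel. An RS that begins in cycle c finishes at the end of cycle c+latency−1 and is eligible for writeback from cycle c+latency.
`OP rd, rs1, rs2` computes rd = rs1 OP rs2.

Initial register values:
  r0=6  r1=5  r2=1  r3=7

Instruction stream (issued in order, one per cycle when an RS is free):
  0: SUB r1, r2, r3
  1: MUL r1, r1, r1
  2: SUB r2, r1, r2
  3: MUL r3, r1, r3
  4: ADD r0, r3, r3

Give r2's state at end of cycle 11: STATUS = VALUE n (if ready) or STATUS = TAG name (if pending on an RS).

  c1: issue SUB r1<-Add1  regs: r0:6,r1:Add1,r2:1,r3:7
  c2: issue MUL r1<-Mul1  regs: r0:6,r1:Mul1,r2:1,r3:7
  c3: CDB Add1=-6; issue SUB r2<-Add1  regs: r0:6,r1:Mul1,r2:Add1,r3:7
  c4: issue MUL r3<-Mul2  regs: r0:6,r1:Mul1,r2:Add1,r3:Mul2
  c5: issue ADD r0<-Add2  regs: r0:Add2,r1:Mul1,r2:Add1,r3:Mul2
  c6: -  regs: r0:Add2,r1:Mul1,r2:Add1,r3:Mul2
  c7: CDB Mul1=36  regs: r0:Add2,r1:36,r2:Add1,r3:Mul2
  c8: -  regs: r0:Add2,r1:36,r2:Add1,r3:Mul2
  c9: CDB Add1=35  regs: r0:Add2,r1:36,r2:35,r3:Mul2
  c10: -  regs: r0:Add2,r1:36,r2:35,r3:Mul2
  c11: CDB Mul2=252  regs: r0:Add2,r1:36,r2:35,r3:252

STATUS = VALUE 35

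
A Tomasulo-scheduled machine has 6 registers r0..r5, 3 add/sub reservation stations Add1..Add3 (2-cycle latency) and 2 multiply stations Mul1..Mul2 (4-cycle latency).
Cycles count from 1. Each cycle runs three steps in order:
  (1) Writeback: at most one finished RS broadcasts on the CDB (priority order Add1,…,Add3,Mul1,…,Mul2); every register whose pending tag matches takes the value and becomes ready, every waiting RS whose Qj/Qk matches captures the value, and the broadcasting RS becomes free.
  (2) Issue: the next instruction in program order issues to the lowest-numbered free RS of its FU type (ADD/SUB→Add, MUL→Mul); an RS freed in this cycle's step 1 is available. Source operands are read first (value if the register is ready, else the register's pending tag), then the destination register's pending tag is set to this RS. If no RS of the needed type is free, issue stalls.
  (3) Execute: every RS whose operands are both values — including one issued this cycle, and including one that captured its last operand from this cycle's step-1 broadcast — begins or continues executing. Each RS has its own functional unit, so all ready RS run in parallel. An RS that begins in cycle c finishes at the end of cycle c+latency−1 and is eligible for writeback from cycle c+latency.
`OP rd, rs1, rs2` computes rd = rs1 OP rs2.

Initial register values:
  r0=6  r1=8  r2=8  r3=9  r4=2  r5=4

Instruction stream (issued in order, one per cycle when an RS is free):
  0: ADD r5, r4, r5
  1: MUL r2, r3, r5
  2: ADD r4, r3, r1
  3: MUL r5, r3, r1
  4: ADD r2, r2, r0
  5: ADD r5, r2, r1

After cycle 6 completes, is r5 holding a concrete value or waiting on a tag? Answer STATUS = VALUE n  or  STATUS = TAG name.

  c1: issue ADD r5<-Add1  regs: r0:6,r1:8,r2:8,r3:9,r4:2,r5:Add1
  c2: issue MUL r2<-Mul1  regs: r0:6,r1:8,r2:Mul1,r3:9,r4:2,r5:Add1
  c3: CDB Add1=6; issue ADD r4<-Add1  regs: r0:6,r1:8,r2:Mul1,r3:9,r4:Add1,r5:6
  c4: issue MUL r5<-Mul2  regs: r0:6,r1:8,r2:Mul1,r3:9,r4:Add1,r5:Mul2
  c5: CDB Add1=17; issue ADD r2<-Add1  regs: r0:6,r1:8,r2:Add1,r3:9,r4:17,r5:Mul2
  c6: issue ADD r5<-Add2  regs: r0:6,r1:8,r2:Add1,r3:9,r4:17,r5:Add2

STATUS = TAG Add2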